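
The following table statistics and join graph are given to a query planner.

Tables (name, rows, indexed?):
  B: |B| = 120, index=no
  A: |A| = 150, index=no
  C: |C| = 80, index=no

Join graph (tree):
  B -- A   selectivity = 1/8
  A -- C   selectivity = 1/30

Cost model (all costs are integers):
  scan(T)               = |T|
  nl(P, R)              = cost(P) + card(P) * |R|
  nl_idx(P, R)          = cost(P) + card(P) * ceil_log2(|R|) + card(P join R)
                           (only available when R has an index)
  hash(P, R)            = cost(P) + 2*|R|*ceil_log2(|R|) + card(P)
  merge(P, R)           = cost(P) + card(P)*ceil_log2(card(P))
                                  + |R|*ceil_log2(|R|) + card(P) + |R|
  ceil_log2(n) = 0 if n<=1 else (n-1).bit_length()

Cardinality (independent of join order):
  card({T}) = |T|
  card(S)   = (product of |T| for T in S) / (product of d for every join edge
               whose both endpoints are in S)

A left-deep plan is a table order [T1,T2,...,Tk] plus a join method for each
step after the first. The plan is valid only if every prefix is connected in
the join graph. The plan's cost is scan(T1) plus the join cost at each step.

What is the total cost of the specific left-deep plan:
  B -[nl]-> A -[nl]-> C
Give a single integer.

198120

step 1: scan B: cost=120, card=120
step 2: join A via nl
    card(P join A) = 120*150/(8) = 2250
    cost = 120 + 120*150 = 18120
step 3: join C via nl
    card(P join C) = 2250*80/(30) = 6000
    cost = 18120 + 2250*80 = 198120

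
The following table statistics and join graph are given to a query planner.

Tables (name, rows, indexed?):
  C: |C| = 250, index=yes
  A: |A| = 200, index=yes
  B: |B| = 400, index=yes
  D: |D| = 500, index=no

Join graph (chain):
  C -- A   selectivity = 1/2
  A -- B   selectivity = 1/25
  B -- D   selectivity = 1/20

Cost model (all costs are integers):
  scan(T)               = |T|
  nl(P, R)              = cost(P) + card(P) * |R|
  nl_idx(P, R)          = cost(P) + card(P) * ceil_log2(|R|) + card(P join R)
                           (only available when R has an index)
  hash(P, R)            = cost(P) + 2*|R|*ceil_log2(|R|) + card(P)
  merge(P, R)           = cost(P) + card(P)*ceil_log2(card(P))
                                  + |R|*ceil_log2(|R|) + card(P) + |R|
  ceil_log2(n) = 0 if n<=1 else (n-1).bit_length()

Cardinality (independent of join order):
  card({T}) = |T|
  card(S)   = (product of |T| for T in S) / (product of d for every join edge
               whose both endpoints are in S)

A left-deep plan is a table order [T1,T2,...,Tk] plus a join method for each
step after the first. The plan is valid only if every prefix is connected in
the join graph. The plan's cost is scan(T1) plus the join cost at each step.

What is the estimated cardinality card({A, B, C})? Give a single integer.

Tables in S: A(200), B(400), C(250)
Edges inside S: C-A(d=2), A-B(d=25)
numerator = 200 * 400 * 250 = 20000000
denominator = 2 * 25 = 50
card(S) = 20000000 / 50 = 400000

400000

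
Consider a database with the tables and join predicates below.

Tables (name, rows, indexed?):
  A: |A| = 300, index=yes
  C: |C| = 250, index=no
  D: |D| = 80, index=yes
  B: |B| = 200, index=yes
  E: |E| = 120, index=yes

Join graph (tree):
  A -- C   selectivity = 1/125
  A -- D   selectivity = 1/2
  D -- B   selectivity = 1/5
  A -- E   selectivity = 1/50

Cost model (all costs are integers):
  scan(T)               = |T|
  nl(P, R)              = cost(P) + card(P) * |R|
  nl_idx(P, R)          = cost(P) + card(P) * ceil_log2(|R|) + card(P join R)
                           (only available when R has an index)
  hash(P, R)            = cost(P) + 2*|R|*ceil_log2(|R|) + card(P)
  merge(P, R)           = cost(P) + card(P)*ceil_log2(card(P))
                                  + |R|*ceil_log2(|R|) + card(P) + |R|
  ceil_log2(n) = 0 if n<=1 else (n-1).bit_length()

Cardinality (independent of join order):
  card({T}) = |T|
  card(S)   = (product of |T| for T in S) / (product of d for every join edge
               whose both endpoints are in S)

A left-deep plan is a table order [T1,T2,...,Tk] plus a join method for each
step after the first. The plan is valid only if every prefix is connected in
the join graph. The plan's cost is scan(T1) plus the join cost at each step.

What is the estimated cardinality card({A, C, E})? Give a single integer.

Tables in S: A(300), C(250), E(120)
Edges inside S: A-C(d=125), A-E(d=50)
numerator = 300 * 250 * 120 = 9000000
denominator = 125 * 50 = 6250
card(S) = 9000000 / 6250 = 1440

1440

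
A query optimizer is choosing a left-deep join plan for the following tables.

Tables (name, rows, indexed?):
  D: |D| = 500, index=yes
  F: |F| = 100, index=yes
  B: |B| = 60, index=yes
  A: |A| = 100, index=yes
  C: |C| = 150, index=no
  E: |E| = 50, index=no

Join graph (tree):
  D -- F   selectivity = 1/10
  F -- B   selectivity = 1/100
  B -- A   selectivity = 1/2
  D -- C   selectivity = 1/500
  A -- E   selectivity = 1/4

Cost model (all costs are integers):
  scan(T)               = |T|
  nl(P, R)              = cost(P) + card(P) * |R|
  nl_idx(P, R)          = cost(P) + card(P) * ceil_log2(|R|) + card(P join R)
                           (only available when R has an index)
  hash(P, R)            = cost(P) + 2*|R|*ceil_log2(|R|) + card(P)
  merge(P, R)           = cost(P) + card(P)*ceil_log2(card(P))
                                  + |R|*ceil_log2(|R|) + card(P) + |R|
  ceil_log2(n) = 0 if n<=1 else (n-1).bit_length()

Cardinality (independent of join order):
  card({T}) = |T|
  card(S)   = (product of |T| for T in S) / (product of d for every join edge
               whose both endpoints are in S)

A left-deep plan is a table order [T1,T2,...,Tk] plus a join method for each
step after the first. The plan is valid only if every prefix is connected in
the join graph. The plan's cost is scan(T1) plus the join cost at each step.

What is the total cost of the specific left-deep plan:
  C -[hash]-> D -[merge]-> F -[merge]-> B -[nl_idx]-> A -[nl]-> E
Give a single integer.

step 1: scan C: cost=150, card=150
step 2: join D via hash
    card(P join D) = 150*500/(500) = 150
    cost = 150 + 2*500*9 + 150 = 9300
step 3: join F via merge
    card(P join F) = 150*100/(10) = 1500
    cost = 9300 + 150*8 + 100*7 + 150 + 100 = 11450
step 4: join B via merge
    card(P join B) = 1500*60/(100) = 900
    cost = 11450 + 1500*11 + 60*6 + 1500 + 60 = 29870
step 5: join A via nl_idx
    card(P join A) = 900*100/(2) = 45000
    cost = 29870 + 900*7 + 45000 = 81170
step 6: join E via nl
    card(P join E) = 45000*50/(4) = 562500
    cost = 81170 + 45000*50 = 2331170

2331170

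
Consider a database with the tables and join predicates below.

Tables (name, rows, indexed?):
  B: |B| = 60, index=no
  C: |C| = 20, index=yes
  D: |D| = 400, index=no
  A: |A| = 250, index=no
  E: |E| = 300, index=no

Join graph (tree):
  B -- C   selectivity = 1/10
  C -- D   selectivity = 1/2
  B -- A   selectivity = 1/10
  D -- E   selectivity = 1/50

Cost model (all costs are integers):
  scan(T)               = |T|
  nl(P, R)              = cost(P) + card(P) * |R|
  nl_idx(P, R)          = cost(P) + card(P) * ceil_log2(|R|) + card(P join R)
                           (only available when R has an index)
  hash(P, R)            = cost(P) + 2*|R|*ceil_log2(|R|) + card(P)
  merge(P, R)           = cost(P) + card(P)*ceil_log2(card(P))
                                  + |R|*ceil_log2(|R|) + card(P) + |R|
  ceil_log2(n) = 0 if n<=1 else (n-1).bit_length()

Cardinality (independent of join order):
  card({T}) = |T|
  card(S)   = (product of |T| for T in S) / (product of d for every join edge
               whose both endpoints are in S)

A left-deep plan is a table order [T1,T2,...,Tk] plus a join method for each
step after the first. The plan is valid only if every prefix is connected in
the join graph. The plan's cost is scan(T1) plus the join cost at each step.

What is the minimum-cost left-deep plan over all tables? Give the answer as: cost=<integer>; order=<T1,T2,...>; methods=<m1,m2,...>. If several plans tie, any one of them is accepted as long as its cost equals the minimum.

cost=181520; order=D,E,C,B,A; methods=hash,hash,hash,hash

Selinger DP (subsets sized 1..n):
  {B}: scan cost=60, card=60
  {C}: scan cost=20, card=20
  {D}: scan cost=400, card=400
  {A}: scan cost=250, card=250
  {E}: scan cost=300, card=300
  {BC}: card=120; try (C,hash)→320, (C,nl_idx)→480, (B,merge)→560, (C,merge)→600, (B,hash)→760, (B,nl)→1220 …(+1); best=320 via (C,hash)
  {AB}: card=1500; try (B,hash)→1220, (A,merge)→2730, (B,merge)→2920, (A,hash)→4120, (A,nl)→15060, (B,nl)→15250; best=1220 via (B,hash)
  {CD}: card=4000; try (C,hash)→1000, (D,merge)→4140, (C,merge)→4520, (C,nl_idx)→6400, (D,hash)→7240, (D,nl)→8020 …(+1); best=1000 via (C,hash)
  {DE}: card=2400; try (E,hash)→6200, (D,merge)→7300, (E,merge)→7400, (D,hash)→7800, (D,nl)→120300, (E,nl)→120400; best=6200 via (E,hash)
  {BCD}: card=24000; try (D,merge)→5280, (B,hash)→5720, (D,hash)→7640, (D,nl)→48320, (B,merge)→53420, (B,nl)→241000; best=5280 via (D,merge)
  {ABC}: card=3000; try (C,hash)→2920, (A,merge)→3530, (A,hash)→4440, (C,nl_idx)→11720, (C,merge)→19340, (A,nl)→30320 …(+1); best=2920 via (C,hash)
  {CDE}: card=24000; try (C,hash)→8800, (E,hash)→10400, (C,merge)→37520, (C,nl_idx)→42200, (C,nl)→54200, (E,merge)→56000 …(+1); best=8800 via (C,hash)
  {ABCD}: card=600000; try (D,hash)→13120, (A,hash)→33280, (D,merge)→45920, (A,merge)→391530, (D,nl)→1202920, (A,nl)→6005280; best=13120 via (D,hash)
  {BCDE}: card=144000; try (B,hash)→33520, (E,hash)→34680, (E,merge)→392280, (B,merge)→393220, (B,nl)→1448800, (E,nl)→7205280; best=33520 via (B,hash)
  {ABCDE}: card=3600000; try (A,hash)→181520, (E,hash)→618520, (A,merge)→2771770, (E,merge)→12616120, (A,nl)→36033520, (E,nl)→180013120; best=181520 via (A,hash)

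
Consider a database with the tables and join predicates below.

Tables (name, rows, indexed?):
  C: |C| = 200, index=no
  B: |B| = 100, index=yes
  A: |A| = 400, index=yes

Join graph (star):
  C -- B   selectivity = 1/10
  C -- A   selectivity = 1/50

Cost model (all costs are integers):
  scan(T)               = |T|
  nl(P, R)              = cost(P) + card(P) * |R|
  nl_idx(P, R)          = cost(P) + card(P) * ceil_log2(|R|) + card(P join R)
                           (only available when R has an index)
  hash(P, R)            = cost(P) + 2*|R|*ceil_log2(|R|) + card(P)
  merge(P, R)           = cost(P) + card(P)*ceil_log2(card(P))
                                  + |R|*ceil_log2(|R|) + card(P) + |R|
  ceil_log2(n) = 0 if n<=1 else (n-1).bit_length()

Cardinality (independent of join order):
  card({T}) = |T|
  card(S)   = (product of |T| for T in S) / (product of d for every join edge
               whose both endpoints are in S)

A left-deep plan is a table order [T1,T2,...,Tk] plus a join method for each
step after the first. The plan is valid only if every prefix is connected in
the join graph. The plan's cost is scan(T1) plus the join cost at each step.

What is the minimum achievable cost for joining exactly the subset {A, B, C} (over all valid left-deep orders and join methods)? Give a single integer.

6600

Selinger DP over subsets of {A,B,C}:
  {C}: scan cost=200, card=200
  {B}: scan cost=100, card=100
  {A}: scan cost=400, card=400
  {BC}: card=2000; try (B,hash)→1800, (C,merge)→2700, (B,merge)→2800, (C,hash)→3400, (B,nl_idx)→3600, (C,nl)→20100 …(+1); best=1800 via (B,hash)
  {AC}: card=1600; try (A,nl_idx)→3600, (C,hash)→4000, (A,merge)→6000, (C,merge)→6200, (A,hash)→7600, (A,nl)→80200 …(+1); best=3600 via (A,nl_idx)
  {ABC}: card=16000; try (B,hash)→6600, (A,hash)→11000, (B,merge)→23600, (A,merge)→29800, (B,nl_idx)→30800, (A,nl_idx)→35800 …(+2); best=6600 via (B,hash)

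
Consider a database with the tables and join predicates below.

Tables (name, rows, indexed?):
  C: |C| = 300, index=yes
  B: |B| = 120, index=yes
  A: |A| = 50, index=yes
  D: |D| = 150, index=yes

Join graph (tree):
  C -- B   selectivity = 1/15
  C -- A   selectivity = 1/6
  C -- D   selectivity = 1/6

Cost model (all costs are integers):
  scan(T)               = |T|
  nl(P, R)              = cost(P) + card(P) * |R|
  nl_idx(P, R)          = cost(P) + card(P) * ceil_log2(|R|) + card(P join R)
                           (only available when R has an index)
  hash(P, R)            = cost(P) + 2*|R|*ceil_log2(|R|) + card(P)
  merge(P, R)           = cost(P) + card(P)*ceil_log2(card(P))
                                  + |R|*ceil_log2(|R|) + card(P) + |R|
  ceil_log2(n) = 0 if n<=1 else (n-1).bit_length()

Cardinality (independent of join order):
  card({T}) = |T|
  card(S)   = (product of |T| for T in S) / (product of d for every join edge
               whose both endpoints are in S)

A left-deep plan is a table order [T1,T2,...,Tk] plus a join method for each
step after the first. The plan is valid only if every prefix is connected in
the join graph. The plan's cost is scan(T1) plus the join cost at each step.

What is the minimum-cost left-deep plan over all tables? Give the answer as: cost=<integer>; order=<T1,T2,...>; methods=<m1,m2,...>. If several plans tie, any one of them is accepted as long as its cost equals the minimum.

Selinger DP (subsets sized 1..n):
  {C}: scan cost=300, card=300
  {B}: scan cost=120, card=120
  {A}: scan cost=50, card=50
  {D}: scan cost=150, card=150
  {BC}: card=2400; try (B,hash)→2280, (C,nl_idx)→3600, (C,merge)→4080, (B,merge)→4260, (B,nl_idx)→4800, (C,hash)→5640 …(+2); best=2280 via (B,hash)
  {AC}: card=2500; try (A,hash)→1200, (C,nl_idx)→3000, (C,merge)→3400, (A,merge)→3650, (A,nl_idx)→4600, (C,hash)→5500 …(+2); best=1200 via (A,hash)
  {CD}: card=7500; try (D,hash)→3000, (C,merge)→4500, (D,merge)→4650, (C,hash)→5700, (C,nl_idx)→9000, (D,nl_idx)→10200 …(+2); best=3000 via (D,hash)
  {ABC}: card=20000; try (A,hash)→5280, (B,hash)→5380, (A,merge)→33830, (B,merge)→34660, (A,nl_idx)→36680, (B,nl_idx)→38700 …(+2); best=5280 via (A,hash)
  {BCD}: card=60000; try (D,hash)→7080, (B,hash)→12180, (D,merge)→34830, (D,nl_idx)→81480, (B,merge)→108960, (B,nl_idx)→115500 …(+2); best=7080 via (D,hash)
  {ACD}: card=62500; try (D,hash)→6100, (A,hash)→11100, (D,merge)→35050, (D,nl_idx)→83700, (A,merge)→108350, (A,nl_idx)→110500 …(+2); best=6100 via (D,hash)
  {ABCD}: card=500000; try (D,hash)→27680, (A,hash)→67680, (B,hash)→70280, (D,merge)→326630, (D,nl_idx)→665280, (A,nl_idx)→867080 …(+6); best=27680 via (D,hash)

cost=27680; order=C,B,A,D; methods=hash,hash,hash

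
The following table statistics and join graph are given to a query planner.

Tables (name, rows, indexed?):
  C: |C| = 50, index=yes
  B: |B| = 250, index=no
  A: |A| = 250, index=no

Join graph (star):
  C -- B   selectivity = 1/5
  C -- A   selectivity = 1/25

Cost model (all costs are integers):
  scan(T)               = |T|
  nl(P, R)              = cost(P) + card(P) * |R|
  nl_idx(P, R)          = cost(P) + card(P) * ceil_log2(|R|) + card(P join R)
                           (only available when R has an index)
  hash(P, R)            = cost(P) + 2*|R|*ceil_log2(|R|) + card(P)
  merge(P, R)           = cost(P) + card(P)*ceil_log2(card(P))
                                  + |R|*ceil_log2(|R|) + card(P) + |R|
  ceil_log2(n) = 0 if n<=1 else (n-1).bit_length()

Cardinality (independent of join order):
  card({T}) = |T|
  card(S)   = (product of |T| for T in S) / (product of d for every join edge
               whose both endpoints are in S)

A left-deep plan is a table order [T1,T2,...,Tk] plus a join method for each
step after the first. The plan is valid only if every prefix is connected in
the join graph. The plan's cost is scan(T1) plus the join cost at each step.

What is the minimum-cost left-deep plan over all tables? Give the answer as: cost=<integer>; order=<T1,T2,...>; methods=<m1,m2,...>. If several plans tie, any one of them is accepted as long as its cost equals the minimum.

Selinger DP (subsets sized 1..n):
  {C}: scan cost=50, card=50
  {B}: scan cost=250, card=250
  {A}: scan cost=250, card=250
  {BC}: card=2500; try (C,hash)→1100, (B,merge)→2650, (C,merge)→2850, (B,hash)→4100, (C,nl_idx)→4250, (B,nl)→12550 …(+1); best=1100 via (C,hash)
  {AC}: card=500; try (C,hash)→1100, (C,nl_idx)→2250, (A,merge)→2650, (C,merge)→2850, (A,hash)→4100, (A,nl)→12550 …(+1); best=1100 via (C,hash)
  {ABC}: card=25000; try (B,hash)→5600, (A,hash)→7600, (B,merge)→8350, (A,merge)→35850, (B,nl)→126100, (A,nl)→626100; best=5600 via (B,hash)

cost=5600; order=A,C,B; methods=hash,hash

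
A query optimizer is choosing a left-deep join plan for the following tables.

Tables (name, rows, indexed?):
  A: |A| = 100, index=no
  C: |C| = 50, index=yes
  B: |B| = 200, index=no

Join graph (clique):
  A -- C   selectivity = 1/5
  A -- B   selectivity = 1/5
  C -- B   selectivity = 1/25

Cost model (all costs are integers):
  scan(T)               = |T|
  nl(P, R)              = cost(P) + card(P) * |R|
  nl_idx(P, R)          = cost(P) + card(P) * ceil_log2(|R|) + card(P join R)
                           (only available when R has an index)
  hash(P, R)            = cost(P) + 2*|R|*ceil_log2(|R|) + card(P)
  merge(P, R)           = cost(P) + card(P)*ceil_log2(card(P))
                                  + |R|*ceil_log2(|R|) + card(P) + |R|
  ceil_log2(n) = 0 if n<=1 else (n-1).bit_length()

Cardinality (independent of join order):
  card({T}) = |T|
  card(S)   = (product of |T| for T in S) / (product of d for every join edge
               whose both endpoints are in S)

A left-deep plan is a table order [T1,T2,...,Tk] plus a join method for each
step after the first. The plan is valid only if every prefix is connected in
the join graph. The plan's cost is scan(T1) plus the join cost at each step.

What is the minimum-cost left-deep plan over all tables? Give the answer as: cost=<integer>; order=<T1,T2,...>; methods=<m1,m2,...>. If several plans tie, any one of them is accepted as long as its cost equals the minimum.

cost=2800; order=B,C,A; methods=hash,hash

Selinger DP (subsets sized 1..n):
  {A}: scan cost=100, card=100
  {C}: scan cost=50, card=50
  {B}: scan cost=200, card=200
  {AC}: card=1000; try (C,hash)→800, (A,merge)→1200, (C,merge)→1250, (A,hash)→1500, (C,nl_idx)→1700, (A,nl)→5050 …(+1); best=800 via (C,hash)
  {AB}: card=4000; try (A,hash)→1800, (B,merge)→2700, (A,merge)→2800, (B,hash)→3400, (B,nl)→20100, (A,nl)→20200; best=1800 via (A,hash)
  {BC}: card=400; try (C,hash)→1000, (C,nl_idx)→1800, (B,merge)→2200, (C,merge)→2350, (B,hash)→3300, (B,nl)→10050 …(+1); best=1000 via (C,hash)
  {ABC}: card=1600; try (A,hash)→2800, (B,hash)→5000, (A,merge)→5800, (C,hash)→6400, (B,merge)→13600, (C,nl_idx)→27400 …(+4); best=2800 via (A,hash)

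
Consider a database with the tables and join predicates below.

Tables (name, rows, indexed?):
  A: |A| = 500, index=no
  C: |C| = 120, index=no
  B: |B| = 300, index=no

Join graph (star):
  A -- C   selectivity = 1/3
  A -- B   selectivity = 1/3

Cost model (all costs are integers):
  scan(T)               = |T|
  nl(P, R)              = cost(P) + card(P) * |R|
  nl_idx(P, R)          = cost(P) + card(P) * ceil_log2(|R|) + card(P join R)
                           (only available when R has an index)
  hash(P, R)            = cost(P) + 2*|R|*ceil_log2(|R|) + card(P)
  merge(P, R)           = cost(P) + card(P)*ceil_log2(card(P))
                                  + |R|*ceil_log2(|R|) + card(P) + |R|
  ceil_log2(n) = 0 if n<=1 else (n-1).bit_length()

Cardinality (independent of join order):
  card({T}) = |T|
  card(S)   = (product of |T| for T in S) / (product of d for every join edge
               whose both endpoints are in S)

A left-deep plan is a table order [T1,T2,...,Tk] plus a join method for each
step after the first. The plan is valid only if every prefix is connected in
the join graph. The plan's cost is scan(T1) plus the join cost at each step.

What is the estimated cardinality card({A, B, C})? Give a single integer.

2000000

Tables in S: A(500), B(300), C(120)
Edges inside S: A-C(d=3), A-B(d=3)
numerator = 500 * 300 * 120 = 18000000
denominator = 3 * 3 = 9
card(S) = 18000000 / 9 = 2000000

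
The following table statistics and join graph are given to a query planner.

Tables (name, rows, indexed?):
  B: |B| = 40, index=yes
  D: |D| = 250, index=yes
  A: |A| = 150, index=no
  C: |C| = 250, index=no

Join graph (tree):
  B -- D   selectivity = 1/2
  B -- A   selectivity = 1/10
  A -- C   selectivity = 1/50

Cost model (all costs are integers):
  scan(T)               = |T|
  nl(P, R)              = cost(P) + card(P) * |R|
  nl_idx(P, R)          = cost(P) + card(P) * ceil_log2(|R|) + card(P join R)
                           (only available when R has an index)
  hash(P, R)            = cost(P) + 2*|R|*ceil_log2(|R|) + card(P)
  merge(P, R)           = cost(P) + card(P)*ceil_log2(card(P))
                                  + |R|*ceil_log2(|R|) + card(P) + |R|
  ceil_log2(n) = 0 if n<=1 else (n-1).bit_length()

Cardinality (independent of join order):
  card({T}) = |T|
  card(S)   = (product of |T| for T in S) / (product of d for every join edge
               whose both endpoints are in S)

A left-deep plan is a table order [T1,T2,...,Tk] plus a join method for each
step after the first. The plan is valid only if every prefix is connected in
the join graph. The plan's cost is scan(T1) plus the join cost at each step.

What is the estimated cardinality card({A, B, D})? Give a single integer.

Tables in S: A(150), B(40), D(250)
Edges inside S: B-D(d=2), B-A(d=10)
numerator = 150 * 40 * 250 = 1500000
denominator = 2 * 10 = 20
card(S) = 1500000 / 20 = 75000

75000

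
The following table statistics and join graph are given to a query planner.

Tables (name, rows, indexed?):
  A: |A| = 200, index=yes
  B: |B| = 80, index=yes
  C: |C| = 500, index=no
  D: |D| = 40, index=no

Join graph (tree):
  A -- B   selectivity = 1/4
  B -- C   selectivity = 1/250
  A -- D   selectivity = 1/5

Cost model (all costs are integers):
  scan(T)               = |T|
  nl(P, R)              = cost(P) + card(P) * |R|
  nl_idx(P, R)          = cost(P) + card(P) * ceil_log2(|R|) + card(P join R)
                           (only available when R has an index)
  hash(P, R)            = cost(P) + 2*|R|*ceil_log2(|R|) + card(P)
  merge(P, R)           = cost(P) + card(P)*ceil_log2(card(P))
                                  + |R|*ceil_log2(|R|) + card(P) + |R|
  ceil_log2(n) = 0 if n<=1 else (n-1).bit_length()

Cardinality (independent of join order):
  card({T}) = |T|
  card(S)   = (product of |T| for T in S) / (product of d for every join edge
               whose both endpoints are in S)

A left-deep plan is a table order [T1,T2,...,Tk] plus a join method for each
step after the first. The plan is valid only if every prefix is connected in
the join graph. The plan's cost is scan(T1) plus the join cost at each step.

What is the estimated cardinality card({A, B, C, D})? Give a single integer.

64000

Tables in S: A(200), B(80), C(500), D(40)
Edges inside S: A-B(d=4), B-C(d=250), A-D(d=5)
numerator = 200 * 80 * 500 * 40 = 320000000
denominator = 4 * 250 * 5 = 5000
card(S) = 320000000 / 5000 = 64000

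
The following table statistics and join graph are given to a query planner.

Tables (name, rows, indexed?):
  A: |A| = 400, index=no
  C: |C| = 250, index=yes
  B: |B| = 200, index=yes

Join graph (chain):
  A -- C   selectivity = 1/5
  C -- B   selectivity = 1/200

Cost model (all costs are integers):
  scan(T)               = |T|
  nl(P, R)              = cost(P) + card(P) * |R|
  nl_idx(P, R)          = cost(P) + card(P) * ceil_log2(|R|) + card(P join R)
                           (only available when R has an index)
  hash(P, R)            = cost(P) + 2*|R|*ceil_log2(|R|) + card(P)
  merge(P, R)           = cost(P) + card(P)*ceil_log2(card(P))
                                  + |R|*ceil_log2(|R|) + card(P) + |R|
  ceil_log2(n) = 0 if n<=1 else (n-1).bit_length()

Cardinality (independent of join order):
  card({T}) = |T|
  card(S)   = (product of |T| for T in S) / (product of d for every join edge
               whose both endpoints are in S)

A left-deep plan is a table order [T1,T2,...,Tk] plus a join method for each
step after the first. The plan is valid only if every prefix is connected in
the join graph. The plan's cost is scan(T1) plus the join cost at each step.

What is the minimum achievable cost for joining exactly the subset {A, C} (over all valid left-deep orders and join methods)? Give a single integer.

4800

Selinger DP over subsets of {A,C}:
  {A}: scan cost=400, card=400
  {C}: scan cost=250, card=250
  {AC}: card=20000; try (C,hash)→4800, (A,merge)→6500, (C,merge)→6650, (A,hash)→7700, (C,nl_idx)→23600, (A,nl)→100250 …(+1); best=4800 via (C,hash)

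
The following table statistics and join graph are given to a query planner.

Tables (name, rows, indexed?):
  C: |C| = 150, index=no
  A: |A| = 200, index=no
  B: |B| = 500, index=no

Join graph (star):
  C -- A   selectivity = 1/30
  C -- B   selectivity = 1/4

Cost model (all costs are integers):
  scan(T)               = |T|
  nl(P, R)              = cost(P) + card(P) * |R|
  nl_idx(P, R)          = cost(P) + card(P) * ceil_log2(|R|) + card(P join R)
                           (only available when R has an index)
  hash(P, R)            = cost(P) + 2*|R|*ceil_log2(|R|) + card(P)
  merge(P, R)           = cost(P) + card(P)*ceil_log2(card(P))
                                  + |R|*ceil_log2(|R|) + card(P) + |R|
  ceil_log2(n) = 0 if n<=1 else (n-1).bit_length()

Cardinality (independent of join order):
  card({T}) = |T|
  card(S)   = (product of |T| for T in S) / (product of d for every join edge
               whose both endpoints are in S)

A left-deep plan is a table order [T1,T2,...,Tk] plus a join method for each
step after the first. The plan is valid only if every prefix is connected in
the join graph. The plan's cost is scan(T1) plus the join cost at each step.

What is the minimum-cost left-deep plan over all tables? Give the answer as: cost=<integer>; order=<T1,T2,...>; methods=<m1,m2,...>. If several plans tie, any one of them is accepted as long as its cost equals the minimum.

cost=12800; order=A,C,B; methods=hash,hash

Selinger DP (subsets sized 1..n):
  {C}: scan cost=150, card=150
  {A}: scan cost=200, card=200
  {B}: scan cost=500, card=500
  {AC}: card=1000; try (C,hash)→2800, (A,merge)→3300, (C,merge)→3350, (A,hash)→3500, (A,nl)→30150, (C,nl)→30200; best=2800 via (C,hash)
  {BC}: card=18750; try (C,hash)→3400, (B,merge)→6500, (C,merge)→6850, (B,hash)→9300, (B,nl)→75150, (C,nl)→75500; best=3400 via (C,hash)
  {ABC}: card=125000; try (B,hash)→12800, (B,merge)→18800, (A,hash)→25350, (A,merge)→305200, (B,nl)→502800, (A,nl)→3753400; best=12800 via (B,hash)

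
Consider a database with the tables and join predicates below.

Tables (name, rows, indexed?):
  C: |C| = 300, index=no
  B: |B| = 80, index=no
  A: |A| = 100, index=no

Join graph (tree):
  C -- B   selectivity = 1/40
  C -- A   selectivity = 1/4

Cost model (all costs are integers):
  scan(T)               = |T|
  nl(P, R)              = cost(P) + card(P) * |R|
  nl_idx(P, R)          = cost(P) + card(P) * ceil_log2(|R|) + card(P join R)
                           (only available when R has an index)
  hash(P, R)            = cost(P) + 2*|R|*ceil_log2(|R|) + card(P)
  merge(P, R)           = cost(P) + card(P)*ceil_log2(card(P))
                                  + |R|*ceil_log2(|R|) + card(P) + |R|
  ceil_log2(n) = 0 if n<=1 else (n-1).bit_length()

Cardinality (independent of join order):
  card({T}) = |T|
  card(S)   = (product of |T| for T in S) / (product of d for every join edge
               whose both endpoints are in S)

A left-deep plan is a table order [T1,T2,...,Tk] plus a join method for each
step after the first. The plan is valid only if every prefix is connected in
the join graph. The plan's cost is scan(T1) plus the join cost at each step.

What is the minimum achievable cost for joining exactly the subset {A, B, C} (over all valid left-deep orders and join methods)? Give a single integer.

Selinger DP over subsets of {A,B,C}:
  {C}: scan cost=300, card=300
  {B}: scan cost=80, card=80
  {A}: scan cost=100, card=100
  {BC}: card=600; try (B,hash)→1720, (C,merge)→3720, (B,merge)→3940, (C,hash)→5560, (C,nl)→24080, (B,nl)→24300; best=1720 via (B,hash)
  {AC}: card=7500; try (A,hash)→2000, (C,merge)→3900, (A,merge)→4100, (C,hash)→5600, (C,nl)→30100, (A,nl)→30300; best=2000 via (A,hash)
  {ABC}: card=15000; try (A,hash)→3720, (A,merge)→9120, (B,hash)→10620, (A,nl)→61720, (B,merge)→107640, (B,nl)→602000; best=3720 via (A,hash)

3720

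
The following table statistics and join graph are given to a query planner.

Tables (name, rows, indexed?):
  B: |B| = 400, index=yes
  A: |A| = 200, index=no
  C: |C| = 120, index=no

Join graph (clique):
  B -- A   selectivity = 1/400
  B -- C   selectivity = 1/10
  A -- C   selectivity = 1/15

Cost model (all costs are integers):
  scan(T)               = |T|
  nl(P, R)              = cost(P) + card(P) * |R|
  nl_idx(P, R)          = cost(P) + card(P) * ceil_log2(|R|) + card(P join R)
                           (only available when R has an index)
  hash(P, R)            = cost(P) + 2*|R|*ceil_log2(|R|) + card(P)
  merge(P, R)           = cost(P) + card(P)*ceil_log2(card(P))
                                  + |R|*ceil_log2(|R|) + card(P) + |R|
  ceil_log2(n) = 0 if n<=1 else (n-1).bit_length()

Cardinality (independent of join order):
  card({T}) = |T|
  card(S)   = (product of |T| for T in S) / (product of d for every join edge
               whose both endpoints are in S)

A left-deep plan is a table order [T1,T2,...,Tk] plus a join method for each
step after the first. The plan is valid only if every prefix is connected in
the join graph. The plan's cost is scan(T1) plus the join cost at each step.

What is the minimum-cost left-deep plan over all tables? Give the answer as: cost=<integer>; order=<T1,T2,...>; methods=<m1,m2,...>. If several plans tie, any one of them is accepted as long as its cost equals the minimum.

Selinger DP (subsets sized 1..n):
  {B}: scan cost=400, card=400
  {A}: scan cost=200, card=200
  {C}: scan cost=120, card=120
  {AB}: card=200; try (B,nl_idx)→2200, (A,hash)→4000, (B,merge)→6000, (A,merge)→6200, (B,hash)→7600, (B,nl)→80200 …(+1); best=2200 via (B,nl_idx)
  {BC}: card=4800; try (C,hash)→2480, (B,merge)→5080, (C,merge)→5360, (B,nl_idx)→6000, (B,hash)→7440, (B,nl)→48120 …(+1); best=2480 via (C,hash)
  {AC}: card=1600; try (C,hash)→2080, (A,merge)→2880, (C,merge)→2960, (A,hash)→3440, (A,nl)→24120, (C,nl)→24200; best=2080 via (C,hash)
  {ABC}: card=160; try (C,hash)→4080, (C,merge)→4960, (A,hash)→10480, (B,hash)→10880, (B,nl_idx)→16640, (B,merge)→25280 …(+4); best=4080 via (C,hash)

cost=4080; order=A,B,C; methods=nl_idx,hash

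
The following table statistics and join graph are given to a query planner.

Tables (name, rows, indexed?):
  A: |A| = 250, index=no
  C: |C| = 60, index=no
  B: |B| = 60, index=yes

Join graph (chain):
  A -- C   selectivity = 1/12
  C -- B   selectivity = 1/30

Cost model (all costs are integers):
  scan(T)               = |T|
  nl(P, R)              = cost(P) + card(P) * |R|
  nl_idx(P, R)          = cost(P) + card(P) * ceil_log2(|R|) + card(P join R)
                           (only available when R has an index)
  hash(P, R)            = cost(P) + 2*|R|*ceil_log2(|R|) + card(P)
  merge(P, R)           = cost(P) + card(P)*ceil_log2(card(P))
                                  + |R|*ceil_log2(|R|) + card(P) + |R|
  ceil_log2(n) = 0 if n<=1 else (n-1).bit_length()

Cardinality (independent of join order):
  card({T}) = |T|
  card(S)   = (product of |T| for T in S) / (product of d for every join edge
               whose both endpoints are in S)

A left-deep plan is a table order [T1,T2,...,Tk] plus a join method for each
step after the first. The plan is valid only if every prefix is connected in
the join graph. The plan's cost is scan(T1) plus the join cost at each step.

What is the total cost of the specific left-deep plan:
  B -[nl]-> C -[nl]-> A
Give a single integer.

step 1: scan B: cost=60, card=60
step 2: join C via nl
    card(P join C) = 60*60/(30) = 120
    cost = 60 + 60*60 = 3660
step 3: join A via nl
    card(P join A) = 120*250/(12) = 2500
    cost = 3660 + 120*250 = 33660

33660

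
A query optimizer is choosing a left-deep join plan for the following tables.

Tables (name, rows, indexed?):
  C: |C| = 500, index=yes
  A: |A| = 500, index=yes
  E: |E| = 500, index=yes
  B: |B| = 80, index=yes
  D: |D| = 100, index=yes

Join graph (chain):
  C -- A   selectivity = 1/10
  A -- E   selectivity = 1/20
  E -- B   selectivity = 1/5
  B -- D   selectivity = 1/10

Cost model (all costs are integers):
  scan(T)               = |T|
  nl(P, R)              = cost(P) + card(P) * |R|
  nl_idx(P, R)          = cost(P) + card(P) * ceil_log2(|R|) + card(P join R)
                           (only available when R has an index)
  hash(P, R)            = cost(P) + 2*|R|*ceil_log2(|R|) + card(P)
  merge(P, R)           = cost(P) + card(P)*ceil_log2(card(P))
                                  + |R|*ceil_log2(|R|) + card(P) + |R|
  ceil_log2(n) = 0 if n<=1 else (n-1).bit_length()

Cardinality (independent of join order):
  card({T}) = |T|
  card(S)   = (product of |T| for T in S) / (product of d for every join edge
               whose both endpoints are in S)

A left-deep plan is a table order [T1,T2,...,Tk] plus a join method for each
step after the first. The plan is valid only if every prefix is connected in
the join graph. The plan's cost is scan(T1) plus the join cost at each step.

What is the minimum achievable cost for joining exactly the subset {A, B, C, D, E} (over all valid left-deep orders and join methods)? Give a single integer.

2109120

Selinger DP over subsets of {A,B,C,D,E}:
  {C}: scan cost=500, card=500
  {A}: scan cost=500, card=500
  {E}: scan cost=500, card=500
  {B}: scan cost=80, card=80
  {D}: scan cost=100, card=100
  {AC}: card=25000; try (C,hash)→10000, (A,hash)→10000, (C,merge)→10500, (A,merge)→10500, (C,nl_idx)→30000, (A,nl_idx)→30000 …(+2); best=10000 via (C,hash)
  {AE}: card=12500; try (E,hash)→10000, (A,hash)→10000, (E,merge)→10500, (A,merge)→10500, (E,nl_idx)→17500, (A,nl_idx)→17500 …(+2); best=10000 via (E,hash)
  {BE}: card=8000; try (B,hash)→2120, (E,merge)→5720, (B,merge)→6140, (E,nl_idx)→8800, (E,hash)→9160, (B,nl_idx)→12000 …(+2); best=2120 via (B,hash)
  {BD}: card=800; try (B,hash)→1320, (D,nl_idx)→1440, (D,merge)→1520, (B,merge)→1540, (D,hash)→1560, (B,nl_idx)→1600 …(+2); best=1320 via (B,hash)
  {ACE}: card=625000; try (C,hash)→31500, (E,hash)→44000, (C,merge)→202500, (E,merge)→415000, (C,nl_idx)→747500, (E,nl_idx)→860000 …(+2); best=31500 via (C,hash)
  {ABE}: card=200000; try (A,hash)→19120, (B,hash)→23620, (A,merge)→119120, (B,merge)→198140, (A,nl_idx)→274120, (B,nl_idx)→297500 …(+2); best=19120 via (A,hash)
  {BDE}: card=80000; try (E,hash)→11120, (D,hash)→11520, (E,merge)→15120, (E,nl_idx)→88520, (D,merge)→114920, (D,nl_idx)→138120 …(+2); best=11120 via (E,hash)
  {ABCE}: card=10000000; try (C,hash)→228120, (B,hash)→657620, (C,merge)→3824120, (C,nl_idx)→11819120, (B,merge)→13157140, (B,nl_idx)→14406500 …(+2); best=228120 via (C,hash)
  {ABDE}: card=2000000; try (A,hash)→100120, (D,hash)→220520, (A,merge)→1456120, (A,nl_idx)→2731120, (D,nl_idx)→3419120, (D,merge)→3819920 …(+2); best=100120 via (A,hash)
  {ABCDE}: card=100000000; try (C,hash)→2109120, (D,hash)→10229520, (C,merge)→44105120, (C,nl_idx)→118100120, (D,nl_idx)→170228120, (D,merge)→250228920 …(+2); best=2109120 via (C,hash)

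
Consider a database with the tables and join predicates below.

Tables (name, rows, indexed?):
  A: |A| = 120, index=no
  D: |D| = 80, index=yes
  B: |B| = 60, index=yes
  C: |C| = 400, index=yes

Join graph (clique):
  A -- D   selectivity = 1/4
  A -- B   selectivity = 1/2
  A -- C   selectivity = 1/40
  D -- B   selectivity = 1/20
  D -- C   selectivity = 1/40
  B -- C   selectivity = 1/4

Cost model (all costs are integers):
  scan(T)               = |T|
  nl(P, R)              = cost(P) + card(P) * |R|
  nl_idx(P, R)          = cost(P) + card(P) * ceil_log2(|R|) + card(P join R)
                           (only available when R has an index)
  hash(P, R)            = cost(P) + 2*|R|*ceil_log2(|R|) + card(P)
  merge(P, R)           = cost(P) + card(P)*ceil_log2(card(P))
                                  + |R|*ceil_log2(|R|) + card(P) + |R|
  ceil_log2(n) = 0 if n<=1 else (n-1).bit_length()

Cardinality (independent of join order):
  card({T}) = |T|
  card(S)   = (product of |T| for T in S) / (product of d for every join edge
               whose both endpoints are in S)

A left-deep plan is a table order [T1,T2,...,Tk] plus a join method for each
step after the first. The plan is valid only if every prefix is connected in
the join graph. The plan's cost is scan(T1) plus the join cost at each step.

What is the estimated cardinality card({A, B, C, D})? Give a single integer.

225

Tables in S: A(120), B(60), C(400), D(80)
Edges inside S: A-D(d=4), A-B(d=2), A-C(d=40), D-B(d=20), D-C(d=40), B-C(d=4)
numerator = 120 * 60 * 400 * 80 = 230400000
denominator = 4 * 2 * 40 * 20 * 40 * 4 = 1024000
card(S) = 230400000 / 1024000 = 225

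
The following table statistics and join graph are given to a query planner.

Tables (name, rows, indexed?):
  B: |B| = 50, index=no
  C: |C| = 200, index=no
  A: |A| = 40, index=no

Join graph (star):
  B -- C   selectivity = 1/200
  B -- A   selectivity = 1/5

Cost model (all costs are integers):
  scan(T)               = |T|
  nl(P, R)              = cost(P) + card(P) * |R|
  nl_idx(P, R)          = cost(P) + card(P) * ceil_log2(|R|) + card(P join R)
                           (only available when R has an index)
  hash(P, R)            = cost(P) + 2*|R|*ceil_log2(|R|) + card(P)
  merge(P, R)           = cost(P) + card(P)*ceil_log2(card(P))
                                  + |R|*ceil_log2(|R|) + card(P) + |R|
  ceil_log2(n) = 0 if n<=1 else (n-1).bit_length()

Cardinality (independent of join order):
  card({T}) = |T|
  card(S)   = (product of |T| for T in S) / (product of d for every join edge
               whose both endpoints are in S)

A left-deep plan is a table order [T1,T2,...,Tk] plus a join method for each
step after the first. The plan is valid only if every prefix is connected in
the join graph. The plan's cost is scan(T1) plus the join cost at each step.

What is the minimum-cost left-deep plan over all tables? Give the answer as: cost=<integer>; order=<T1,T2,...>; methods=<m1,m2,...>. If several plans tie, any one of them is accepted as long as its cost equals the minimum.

Selinger DP (subsets sized 1..n):
  {B}: scan cost=50, card=50
  {C}: scan cost=200, card=200
  {A}: scan cost=40, card=40
  {BC}: card=50; try (B,hash)→1000, (C,merge)→2200, (B,merge)→2350, (C,hash)→3300, (C,nl)→10050, (B,nl)→10200; best=1000 via (B,hash)
  {AB}: card=400; try (A,hash)→580, (B,merge)→670, (B,hash)→680, (A,merge)→680, (B,nl)→2040, (A,nl)→2050; best=580 via (A,hash)
  {ABC}: card=400; try (A,hash)→1530, (A,merge)→1630, (A,nl)→3000, (C,hash)→4180, (C,merge)→6380, (C,nl)→80580; best=1530 via (A,hash)

cost=1530; order=C,B,A; methods=hash,hash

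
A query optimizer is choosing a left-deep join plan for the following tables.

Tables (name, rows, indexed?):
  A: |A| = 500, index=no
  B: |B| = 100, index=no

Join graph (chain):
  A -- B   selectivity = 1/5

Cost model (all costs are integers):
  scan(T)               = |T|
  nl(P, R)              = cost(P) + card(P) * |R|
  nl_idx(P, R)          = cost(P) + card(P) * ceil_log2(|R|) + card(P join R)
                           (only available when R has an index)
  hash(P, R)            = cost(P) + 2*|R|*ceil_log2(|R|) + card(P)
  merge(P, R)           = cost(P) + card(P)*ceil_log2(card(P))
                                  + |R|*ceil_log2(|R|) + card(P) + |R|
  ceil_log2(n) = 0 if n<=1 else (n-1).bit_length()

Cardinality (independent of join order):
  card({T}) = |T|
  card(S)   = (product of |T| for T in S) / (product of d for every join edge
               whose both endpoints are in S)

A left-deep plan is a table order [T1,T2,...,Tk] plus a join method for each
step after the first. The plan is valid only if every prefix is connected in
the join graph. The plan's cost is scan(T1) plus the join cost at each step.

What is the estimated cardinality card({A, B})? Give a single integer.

10000

Tables in S: A(500), B(100)
Edges inside S: A-B(d=5)
numerator = 500 * 100 = 50000
denominator = 5 = 5
card(S) = 50000 / 5 = 10000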